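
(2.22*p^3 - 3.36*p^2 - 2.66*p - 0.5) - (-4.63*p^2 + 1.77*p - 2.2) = 2.22*p^3 + 1.27*p^2 - 4.43*p + 1.7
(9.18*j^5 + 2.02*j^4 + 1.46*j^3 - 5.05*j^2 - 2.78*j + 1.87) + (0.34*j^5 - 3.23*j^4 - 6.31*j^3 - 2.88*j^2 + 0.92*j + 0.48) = 9.52*j^5 - 1.21*j^4 - 4.85*j^3 - 7.93*j^2 - 1.86*j + 2.35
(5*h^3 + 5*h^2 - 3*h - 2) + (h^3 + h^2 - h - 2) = 6*h^3 + 6*h^2 - 4*h - 4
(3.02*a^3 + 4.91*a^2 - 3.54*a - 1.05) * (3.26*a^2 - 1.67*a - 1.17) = 9.8452*a^5 + 10.9632*a^4 - 23.2735*a^3 - 3.2559*a^2 + 5.8953*a + 1.2285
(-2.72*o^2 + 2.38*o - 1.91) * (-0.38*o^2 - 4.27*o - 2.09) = 1.0336*o^4 + 10.71*o^3 - 3.752*o^2 + 3.1815*o + 3.9919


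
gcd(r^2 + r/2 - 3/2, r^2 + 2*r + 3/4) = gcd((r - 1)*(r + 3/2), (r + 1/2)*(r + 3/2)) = r + 3/2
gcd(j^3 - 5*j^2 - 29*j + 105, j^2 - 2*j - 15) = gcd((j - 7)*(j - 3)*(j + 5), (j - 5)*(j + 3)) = 1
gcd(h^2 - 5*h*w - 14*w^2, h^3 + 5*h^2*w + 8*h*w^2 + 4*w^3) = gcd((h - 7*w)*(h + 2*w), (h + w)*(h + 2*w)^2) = h + 2*w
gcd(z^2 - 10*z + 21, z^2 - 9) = z - 3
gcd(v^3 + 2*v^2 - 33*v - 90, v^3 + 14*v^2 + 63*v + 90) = v^2 + 8*v + 15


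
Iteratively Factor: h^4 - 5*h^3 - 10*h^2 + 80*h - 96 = (h - 2)*(h^3 - 3*h^2 - 16*h + 48) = (h - 3)*(h - 2)*(h^2 - 16) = (h - 4)*(h - 3)*(h - 2)*(h + 4)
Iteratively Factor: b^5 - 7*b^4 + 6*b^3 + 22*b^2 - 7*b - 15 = (b - 1)*(b^4 - 6*b^3 + 22*b + 15) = (b - 1)*(b + 1)*(b^3 - 7*b^2 + 7*b + 15) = (b - 3)*(b - 1)*(b + 1)*(b^2 - 4*b - 5) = (b - 3)*(b - 1)*(b + 1)^2*(b - 5)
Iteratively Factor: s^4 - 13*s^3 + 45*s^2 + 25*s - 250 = (s + 2)*(s^3 - 15*s^2 + 75*s - 125) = (s - 5)*(s + 2)*(s^2 - 10*s + 25) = (s - 5)^2*(s + 2)*(s - 5)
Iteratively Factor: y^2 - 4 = (y + 2)*(y - 2)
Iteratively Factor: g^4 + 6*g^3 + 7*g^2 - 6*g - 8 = (g - 1)*(g^3 + 7*g^2 + 14*g + 8) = (g - 1)*(g + 1)*(g^2 + 6*g + 8) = (g - 1)*(g + 1)*(g + 2)*(g + 4)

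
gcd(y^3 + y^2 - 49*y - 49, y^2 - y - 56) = y + 7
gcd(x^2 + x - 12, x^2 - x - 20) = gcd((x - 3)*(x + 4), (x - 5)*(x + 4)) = x + 4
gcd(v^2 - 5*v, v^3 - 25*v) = v^2 - 5*v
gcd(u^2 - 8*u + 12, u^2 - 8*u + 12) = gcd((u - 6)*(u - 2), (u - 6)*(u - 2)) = u^2 - 8*u + 12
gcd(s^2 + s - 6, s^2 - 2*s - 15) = s + 3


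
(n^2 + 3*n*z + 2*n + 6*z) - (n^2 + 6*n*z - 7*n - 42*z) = -3*n*z + 9*n + 48*z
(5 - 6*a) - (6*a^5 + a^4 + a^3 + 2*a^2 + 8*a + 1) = -6*a^5 - a^4 - a^3 - 2*a^2 - 14*a + 4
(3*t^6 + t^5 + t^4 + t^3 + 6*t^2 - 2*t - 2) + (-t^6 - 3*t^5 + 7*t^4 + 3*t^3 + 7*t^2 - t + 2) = 2*t^6 - 2*t^5 + 8*t^4 + 4*t^3 + 13*t^2 - 3*t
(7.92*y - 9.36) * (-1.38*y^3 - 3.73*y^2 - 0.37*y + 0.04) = -10.9296*y^4 - 16.6248*y^3 + 31.9824*y^2 + 3.78*y - 0.3744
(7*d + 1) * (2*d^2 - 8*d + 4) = 14*d^3 - 54*d^2 + 20*d + 4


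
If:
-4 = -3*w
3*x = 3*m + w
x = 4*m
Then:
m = 4/27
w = 4/3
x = 16/27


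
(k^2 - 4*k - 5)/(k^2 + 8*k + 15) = (k^2 - 4*k - 5)/(k^2 + 8*k + 15)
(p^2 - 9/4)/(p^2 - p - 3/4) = (2*p + 3)/(2*p + 1)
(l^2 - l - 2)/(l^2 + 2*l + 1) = (l - 2)/(l + 1)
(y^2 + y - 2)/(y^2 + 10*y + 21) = (y^2 + y - 2)/(y^2 + 10*y + 21)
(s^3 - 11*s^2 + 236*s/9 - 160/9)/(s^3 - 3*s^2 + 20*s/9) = (s - 8)/s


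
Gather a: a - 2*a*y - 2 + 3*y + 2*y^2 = a*(1 - 2*y) + 2*y^2 + 3*y - 2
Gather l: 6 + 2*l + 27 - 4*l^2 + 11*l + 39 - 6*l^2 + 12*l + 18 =-10*l^2 + 25*l + 90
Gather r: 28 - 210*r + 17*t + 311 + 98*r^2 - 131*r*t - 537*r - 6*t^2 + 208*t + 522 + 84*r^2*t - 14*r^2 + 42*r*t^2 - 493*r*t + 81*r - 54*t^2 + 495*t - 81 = r^2*(84*t + 84) + r*(42*t^2 - 624*t - 666) - 60*t^2 + 720*t + 780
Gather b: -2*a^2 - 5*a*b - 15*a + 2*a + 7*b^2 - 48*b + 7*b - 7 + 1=-2*a^2 - 13*a + 7*b^2 + b*(-5*a - 41) - 6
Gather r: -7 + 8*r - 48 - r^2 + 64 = -r^2 + 8*r + 9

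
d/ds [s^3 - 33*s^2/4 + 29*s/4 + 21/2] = 3*s^2 - 33*s/2 + 29/4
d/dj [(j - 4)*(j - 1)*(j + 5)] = 3*j^2 - 21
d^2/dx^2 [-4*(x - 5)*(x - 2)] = -8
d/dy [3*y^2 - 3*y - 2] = 6*y - 3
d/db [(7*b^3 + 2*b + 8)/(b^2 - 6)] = (7*b^4 - 128*b^2 - 16*b - 12)/(b^4 - 12*b^2 + 36)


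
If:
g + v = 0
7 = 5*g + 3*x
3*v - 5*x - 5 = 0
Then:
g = 25/8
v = -25/8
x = -23/8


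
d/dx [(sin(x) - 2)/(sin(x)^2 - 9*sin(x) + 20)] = (4*sin(x) + cos(x)^2 + 1)*cos(x)/(sin(x)^2 - 9*sin(x) + 20)^2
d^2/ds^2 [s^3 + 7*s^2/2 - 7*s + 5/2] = 6*s + 7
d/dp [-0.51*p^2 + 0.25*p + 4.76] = 0.25 - 1.02*p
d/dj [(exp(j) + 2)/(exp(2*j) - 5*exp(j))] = (-exp(2*j) - 4*exp(j) + 10)*exp(-j)/(exp(2*j) - 10*exp(j) + 25)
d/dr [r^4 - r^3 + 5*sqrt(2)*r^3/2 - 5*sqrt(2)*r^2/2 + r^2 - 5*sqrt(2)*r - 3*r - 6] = 4*r^3 - 3*r^2 + 15*sqrt(2)*r^2/2 - 5*sqrt(2)*r + 2*r - 5*sqrt(2) - 3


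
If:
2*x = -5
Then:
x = -5/2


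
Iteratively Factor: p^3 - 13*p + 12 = (p + 4)*(p^2 - 4*p + 3) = (p - 3)*(p + 4)*(p - 1)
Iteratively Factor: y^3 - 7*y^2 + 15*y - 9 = (y - 3)*(y^2 - 4*y + 3) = (y - 3)*(y - 1)*(y - 3)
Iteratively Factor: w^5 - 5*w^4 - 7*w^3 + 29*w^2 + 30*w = (w + 1)*(w^4 - 6*w^3 - w^2 + 30*w) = w*(w + 1)*(w^3 - 6*w^2 - w + 30) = w*(w - 5)*(w + 1)*(w^2 - w - 6) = w*(w - 5)*(w + 1)*(w + 2)*(w - 3)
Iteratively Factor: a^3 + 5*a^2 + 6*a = (a + 2)*(a^2 + 3*a) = a*(a + 2)*(a + 3)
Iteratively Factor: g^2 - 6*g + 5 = (g - 1)*(g - 5)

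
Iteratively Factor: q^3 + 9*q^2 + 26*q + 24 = (q + 2)*(q^2 + 7*q + 12) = (q + 2)*(q + 4)*(q + 3)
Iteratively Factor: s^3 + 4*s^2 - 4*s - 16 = (s + 2)*(s^2 + 2*s - 8) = (s + 2)*(s + 4)*(s - 2)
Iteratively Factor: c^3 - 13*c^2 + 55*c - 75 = (c - 5)*(c^2 - 8*c + 15) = (c - 5)^2*(c - 3)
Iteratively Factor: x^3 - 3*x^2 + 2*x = (x - 1)*(x^2 - 2*x) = (x - 2)*(x - 1)*(x)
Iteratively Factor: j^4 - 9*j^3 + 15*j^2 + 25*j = (j)*(j^3 - 9*j^2 + 15*j + 25) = j*(j - 5)*(j^2 - 4*j - 5) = j*(j - 5)^2*(j + 1)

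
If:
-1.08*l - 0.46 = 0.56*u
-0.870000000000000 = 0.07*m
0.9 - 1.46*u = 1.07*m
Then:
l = -5.47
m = -12.43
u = 9.73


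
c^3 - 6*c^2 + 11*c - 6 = (c - 3)*(c - 2)*(c - 1)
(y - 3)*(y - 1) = y^2 - 4*y + 3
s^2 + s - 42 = (s - 6)*(s + 7)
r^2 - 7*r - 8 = (r - 8)*(r + 1)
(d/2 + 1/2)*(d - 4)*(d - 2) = d^3/2 - 5*d^2/2 + d + 4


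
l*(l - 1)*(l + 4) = l^3 + 3*l^2 - 4*l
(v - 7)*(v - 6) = v^2 - 13*v + 42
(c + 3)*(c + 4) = c^2 + 7*c + 12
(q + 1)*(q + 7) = q^2 + 8*q + 7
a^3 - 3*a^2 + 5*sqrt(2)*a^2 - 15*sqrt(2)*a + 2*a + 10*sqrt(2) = (a - 2)*(a - 1)*(a + 5*sqrt(2))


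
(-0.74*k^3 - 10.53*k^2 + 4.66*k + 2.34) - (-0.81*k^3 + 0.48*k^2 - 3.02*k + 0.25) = 0.0700000000000001*k^3 - 11.01*k^2 + 7.68*k + 2.09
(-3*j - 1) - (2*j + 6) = -5*j - 7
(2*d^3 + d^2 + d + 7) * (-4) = -8*d^3 - 4*d^2 - 4*d - 28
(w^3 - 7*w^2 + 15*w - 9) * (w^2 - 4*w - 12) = w^5 - 11*w^4 + 31*w^3 + 15*w^2 - 144*w + 108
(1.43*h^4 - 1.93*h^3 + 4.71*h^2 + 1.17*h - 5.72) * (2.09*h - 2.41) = 2.9887*h^5 - 7.48*h^4 + 14.4952*h^3 - 8.9058*h^2 - 14.7745*h + 13.7852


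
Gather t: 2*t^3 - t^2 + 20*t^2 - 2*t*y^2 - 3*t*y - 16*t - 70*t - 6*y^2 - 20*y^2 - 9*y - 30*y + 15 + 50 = 2*t^3 + 19*t^2 + t*(-2*y^2 - 3*y - 86) - 26*y^2 - 39*y + 65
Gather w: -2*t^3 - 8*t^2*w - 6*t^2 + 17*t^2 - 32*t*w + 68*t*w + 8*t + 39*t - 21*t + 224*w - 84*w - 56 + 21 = -2*t^3 + 11*t^2 + 26*t + w*(-8*t^2 + 36*t + 140) - 35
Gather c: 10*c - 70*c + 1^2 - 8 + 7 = -60*c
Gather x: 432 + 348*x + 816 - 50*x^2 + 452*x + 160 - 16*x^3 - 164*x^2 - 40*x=-16*x^3 - 214*x^2 + 760*x + 1408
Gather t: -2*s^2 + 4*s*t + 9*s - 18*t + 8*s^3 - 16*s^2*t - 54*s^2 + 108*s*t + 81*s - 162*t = 8*s^3 - 56*s^2 + 90*s + t*(-16*s^2 + 112*s - 180)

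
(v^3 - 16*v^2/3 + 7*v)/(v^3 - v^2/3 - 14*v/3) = (v - 3)/(v + 2)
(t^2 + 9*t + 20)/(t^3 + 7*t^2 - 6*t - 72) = (t + 5)/(t^2 + 3*t - 18)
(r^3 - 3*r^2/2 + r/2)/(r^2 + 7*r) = (2*r^2 - 3*r + 1)/(2*(r + 7))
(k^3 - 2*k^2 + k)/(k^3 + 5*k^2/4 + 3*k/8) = 8*(k^2 - 2*k + 1)/(8*k^2 + 10*k + 3)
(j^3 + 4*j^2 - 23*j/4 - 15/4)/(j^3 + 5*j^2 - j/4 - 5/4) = (2*j - 3)/(2*j - 1)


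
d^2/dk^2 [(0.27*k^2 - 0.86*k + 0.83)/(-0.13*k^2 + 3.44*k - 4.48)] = (-0.21242*k^3 + 0.859325999999999*k^2 - 0.778127999999999*k - 3.007744)/(0.002197*k^6 - 0.174408*k^5 + 4.84224*k^4 - 52.72832*k^3 + 166.87104*k^2 - 207.126528*k + 89.915392)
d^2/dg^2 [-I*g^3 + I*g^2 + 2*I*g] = I*(2 - 6*g)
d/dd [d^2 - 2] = 2*d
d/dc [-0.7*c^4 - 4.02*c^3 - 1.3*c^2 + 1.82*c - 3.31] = -2.8*c^3 - 12.06*c^2 - 2.6*c + 1.82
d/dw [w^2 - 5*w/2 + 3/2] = 2*w - 5/2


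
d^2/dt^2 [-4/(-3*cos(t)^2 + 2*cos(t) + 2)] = 2*(72*sin(t)^4 - 92*sin(t)^2 + 37*cos(t) - 9*cos(3*t) - 20)/(3*sin(t)^2 + 2*cos(t) - 1)^3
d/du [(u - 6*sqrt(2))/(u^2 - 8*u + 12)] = (u^2 - 8*u - 2*(u - 4)*(u - 6*sqrt(2)) + 12)/(u^2 - 8*u + 12)^2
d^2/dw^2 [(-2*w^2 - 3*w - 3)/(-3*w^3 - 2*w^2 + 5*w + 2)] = 2*(18*w^6 + 81*w^5 + 306*w^4 + 305*w^3 + 33*w^2 + 65)/(27*w^9 + 54*w^8 - 99*w^7 - 226*w^6 + 93*w^5 + 306*w^4 + 31*w^3 - 126*w^2 - 60*w - 8)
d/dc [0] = 0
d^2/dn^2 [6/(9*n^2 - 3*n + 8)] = 108*(-9*n^2 + 3*n + (6*n - 1)^2 - 8)/(9*n^2 - 3*n + 8)^3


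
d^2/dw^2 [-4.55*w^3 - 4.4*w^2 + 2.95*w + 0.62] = -27.3*w - 8.8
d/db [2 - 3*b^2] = -6*b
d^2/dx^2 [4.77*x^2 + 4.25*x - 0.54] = 9.54000000000000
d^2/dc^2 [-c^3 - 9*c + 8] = -6*c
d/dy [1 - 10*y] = -10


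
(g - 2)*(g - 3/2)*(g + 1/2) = g^3 - 3*g^2 + 5*g/4 + 3/2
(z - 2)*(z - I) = z^2 - 2*z - I*z + 2*I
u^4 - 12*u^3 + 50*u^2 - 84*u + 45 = (u - 5)*(u - 3)^2*(u - 1)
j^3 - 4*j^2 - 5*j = j*(j - 5)*(j + 1)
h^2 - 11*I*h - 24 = (h - 8*I)*(h - 3*I)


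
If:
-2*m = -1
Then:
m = 1/2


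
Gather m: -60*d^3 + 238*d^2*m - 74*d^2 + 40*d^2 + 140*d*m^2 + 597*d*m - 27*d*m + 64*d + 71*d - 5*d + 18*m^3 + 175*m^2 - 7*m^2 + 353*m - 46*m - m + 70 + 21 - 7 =-60*d^3 - 34*d^2 + 130*d + 18*m^3 + m^2*(140*d + 168) + m*(238*d^2 + 570*d + 306) + 84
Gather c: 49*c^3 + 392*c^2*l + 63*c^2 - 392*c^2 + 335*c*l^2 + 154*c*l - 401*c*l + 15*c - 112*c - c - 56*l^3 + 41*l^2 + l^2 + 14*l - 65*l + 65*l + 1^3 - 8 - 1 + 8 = 49*c^3 + c^2*(392*l - 329) + c*(335*l^2 - 247*l - 98) - 56*l^3 + 42*l^2 + 14*l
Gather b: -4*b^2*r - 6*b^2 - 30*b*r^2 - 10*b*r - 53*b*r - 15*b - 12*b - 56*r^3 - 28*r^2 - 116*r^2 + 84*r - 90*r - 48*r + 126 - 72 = b^2*(-4*r - 6) + b*(-30*r^2 - 63*r - 27) - 56*r^3 - 144*r^2 - 54*r + 54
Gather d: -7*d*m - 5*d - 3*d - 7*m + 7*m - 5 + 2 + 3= d*(-7*m - 8)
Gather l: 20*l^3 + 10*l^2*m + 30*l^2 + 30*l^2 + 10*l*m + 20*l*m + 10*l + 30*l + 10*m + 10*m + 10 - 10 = 20*l^3 + l^2*(10*m + 60) + l*(30*m + 40) + 20*m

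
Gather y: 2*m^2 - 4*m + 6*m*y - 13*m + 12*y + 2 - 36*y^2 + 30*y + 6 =2*m^2 - 17*m - 36*y^2 + y*(6*m + 42) + 8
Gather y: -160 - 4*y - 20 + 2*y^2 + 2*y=2*y^2 - 2*y - 180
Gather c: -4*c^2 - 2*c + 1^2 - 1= -4*c^2 - 2*c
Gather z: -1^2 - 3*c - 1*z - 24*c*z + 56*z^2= -3*c + 56*z^2 + z*(-24*c - 1) - 1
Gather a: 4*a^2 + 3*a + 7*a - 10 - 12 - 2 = 4*a^2 + 10*a - 24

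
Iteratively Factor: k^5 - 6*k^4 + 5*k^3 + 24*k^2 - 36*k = (k - 3)*(k^4 - 3*k^3 - 4*k^2 + 12*k) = (k - 3)*(k + 2)*(k^3 - 5*k^2 + 6*k) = (k - 3)*(k - 2)*(k + 2)*(k^2 - 3*k) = (k - 3)^2*(k - 2)*(k + 2)*(k)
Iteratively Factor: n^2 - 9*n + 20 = (n - 5)*(n - 4)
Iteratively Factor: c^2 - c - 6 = (c - 3)*(c + 2)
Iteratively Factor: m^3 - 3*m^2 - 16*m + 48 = (m - 4)*(m^2 + m - 12) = (m - 4)*(m + 4)*(m - 3)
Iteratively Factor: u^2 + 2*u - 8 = (u - 2)*(u + 4)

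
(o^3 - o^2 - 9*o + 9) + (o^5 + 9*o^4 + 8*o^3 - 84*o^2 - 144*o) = o^5 + 9*o^4 + 9*o^3 - 85*o^2 - 153*o + 9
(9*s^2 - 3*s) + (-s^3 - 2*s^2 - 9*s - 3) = -s^3 + 7*s^2 - 12*s - 3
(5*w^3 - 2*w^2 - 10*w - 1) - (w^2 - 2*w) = 5*w^3 - 3*w^2 - 8*w - 1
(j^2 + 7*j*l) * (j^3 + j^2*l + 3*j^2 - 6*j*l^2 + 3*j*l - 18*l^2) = j^5 + 8*j^4*l + 3*j^4 + j^3*l^2 + 24*j^3*l - 42*j^2*l^3 + 3*j^2*l^2 - 126*j*l^3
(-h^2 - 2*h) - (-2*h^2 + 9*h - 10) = h^2 - 11*h + 10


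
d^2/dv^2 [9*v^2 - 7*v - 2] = 18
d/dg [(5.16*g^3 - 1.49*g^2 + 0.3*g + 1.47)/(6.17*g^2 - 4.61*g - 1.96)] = (31.8372*g^4 - 47.5752*g^3 - 25.3229*g^2 - 12.299*g + 6.1887)/(38.0689*g^4 - 56.8874*g^3 - 2.9343*g^2 + 18.0712*g + 3.8416)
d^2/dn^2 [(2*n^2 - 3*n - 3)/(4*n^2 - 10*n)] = (8*n^3 - 36*n^2 + 90*n - 75)/(n^3*(8*n^3 - 60*n^2 + 150*n - 125))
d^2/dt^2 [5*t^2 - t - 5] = 10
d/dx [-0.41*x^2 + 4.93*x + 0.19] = 4.93 - 0.82*x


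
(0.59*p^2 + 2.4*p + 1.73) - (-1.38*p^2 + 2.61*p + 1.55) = 1.97*p^2 - 0.21*p + 0.18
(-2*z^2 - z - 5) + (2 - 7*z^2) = -9*z^2 - z - 3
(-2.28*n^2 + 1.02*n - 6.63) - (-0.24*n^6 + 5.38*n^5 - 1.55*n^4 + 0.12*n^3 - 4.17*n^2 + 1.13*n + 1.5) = 0.24*n^6 - 5.38*n^5 + 1.55*n^4 - 0.12*n^3 + 1.89*n^2 - 0.11*n - 8.13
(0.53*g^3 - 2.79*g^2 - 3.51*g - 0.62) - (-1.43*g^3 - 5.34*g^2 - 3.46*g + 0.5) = 1.96*g^3 + 2.55*g^2 - 0.0499999999999998*g - 1.12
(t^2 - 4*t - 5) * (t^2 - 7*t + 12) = t^4 - 11*t^3 + 35*t^2 - 13*t - 60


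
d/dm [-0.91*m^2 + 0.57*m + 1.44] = 0.57 - 1.82*m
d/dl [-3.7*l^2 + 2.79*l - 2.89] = 2.79 - 7.4*l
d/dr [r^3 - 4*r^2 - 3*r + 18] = 3*r^2 - 8*r - 3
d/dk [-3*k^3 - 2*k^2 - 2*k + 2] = -9*k^2 - 4*k - 2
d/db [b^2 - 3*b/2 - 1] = 2*b - 3/2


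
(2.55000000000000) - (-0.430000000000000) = 2.98000000000000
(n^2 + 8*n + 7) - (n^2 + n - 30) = 7*n + 37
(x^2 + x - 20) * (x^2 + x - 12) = x^4 + 2*x^3 - 31*x^2 - 32*x + 240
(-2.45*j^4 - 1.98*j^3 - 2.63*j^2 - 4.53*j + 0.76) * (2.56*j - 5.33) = -6.272*j^5 + 7.9897*j^4 + 3.8206*j^3 + 2.4211*j^2 + 26.0905*j - 4.0508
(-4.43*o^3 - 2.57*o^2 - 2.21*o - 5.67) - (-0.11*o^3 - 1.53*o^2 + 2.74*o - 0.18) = -4.32*o^3 - 1.04*o^2 - 4.95*o - 5.49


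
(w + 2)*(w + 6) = w^2 + 8*w + 12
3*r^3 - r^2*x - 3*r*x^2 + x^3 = (-3*r + x)*(-r + x)*(r + x)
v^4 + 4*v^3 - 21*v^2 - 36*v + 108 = (v - 3)*(v - 2)*(v + 3)*(v + 6)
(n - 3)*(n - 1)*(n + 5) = n^3 + n^2 - 17*n + 15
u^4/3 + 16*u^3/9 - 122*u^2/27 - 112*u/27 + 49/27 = (u/3 + 1/3)*(u - 7/3)*(u - 1/3)*(u + 7)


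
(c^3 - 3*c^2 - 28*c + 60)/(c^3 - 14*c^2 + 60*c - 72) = (c + 5)/(c - 6)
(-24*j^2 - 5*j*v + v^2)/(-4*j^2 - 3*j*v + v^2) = (24*j^2 + 5*j*v - v^2)/(4*j^2 + 3*j*v - v^2)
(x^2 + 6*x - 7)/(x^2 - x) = (x + 7)/x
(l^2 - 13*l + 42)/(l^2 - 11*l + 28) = (l - 6)/(l - 4)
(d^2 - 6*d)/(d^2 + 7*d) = (d - 6)/(d + 7)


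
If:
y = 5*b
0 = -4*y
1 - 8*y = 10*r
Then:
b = 0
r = 1/10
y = 0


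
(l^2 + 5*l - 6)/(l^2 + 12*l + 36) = (l - 1)/(l + 6)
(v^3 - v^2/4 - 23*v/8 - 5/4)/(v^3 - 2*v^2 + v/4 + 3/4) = (4*v^2 - 3*v - 10)/(2*(2*v^2 - 5*v + 3))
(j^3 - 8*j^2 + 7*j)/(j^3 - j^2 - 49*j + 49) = j/(j + 7)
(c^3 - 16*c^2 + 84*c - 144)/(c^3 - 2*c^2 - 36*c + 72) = (c^2 - 10*c + 24)/(c^2 + 4*c - 12)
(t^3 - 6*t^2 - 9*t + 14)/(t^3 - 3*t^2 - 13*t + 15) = (t^2 - 5*t - 14)/(t^2 - 2*t - 15)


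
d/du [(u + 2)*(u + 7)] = 2*u + 9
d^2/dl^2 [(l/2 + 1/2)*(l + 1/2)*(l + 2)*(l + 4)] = 6*l^2 + 45*l/2 + 35/2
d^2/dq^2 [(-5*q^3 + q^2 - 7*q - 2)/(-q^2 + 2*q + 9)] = 2*(70*q^3 + 249*q^2 + 1392*q - 181)/(q^6 - 6*q^5 - 15*q^4 + 100*q^3 + 135*q^2 - 486*q - 729)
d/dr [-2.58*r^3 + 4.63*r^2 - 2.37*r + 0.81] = -7.74*r^2 + 9.26*r - 2.37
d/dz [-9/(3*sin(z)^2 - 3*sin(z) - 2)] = 27*(2*sin(z) - 1)*cos(z)/(-3*sin(z)^2 + 3*sin(z) + 2)^2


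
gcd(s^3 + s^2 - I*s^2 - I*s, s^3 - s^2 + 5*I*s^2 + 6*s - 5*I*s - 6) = s - I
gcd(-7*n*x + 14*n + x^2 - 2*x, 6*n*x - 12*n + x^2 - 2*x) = x - 2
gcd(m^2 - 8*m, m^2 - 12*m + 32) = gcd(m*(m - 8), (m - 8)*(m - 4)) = m - 8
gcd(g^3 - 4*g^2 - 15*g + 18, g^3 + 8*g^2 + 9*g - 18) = g^2 + 2*g - 3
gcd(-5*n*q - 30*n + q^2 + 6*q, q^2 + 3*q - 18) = q + 6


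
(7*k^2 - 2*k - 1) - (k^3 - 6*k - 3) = -k^3 + 7*k^2 + 4*k + 2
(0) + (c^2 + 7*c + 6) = c^2 + 7*c + 6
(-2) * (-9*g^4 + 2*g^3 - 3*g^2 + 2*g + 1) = 18*g^4 - 4*g^3 + 6*g^2 - 4*g - 2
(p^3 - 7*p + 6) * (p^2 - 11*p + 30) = p^5 - 11*p^4 + 23*p^3 + 83*p^2 - 276*p + 180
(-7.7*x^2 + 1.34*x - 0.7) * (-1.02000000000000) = 7.854*x^2 - 1.3668*x + 0.714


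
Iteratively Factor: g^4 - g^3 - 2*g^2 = (g)*(g^3 - g^2 - 2*g) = g^2*(g^2 - g - 2) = g^2*(g + 1)*(g - 2)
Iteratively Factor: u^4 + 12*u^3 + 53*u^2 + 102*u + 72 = (u + 4)*(u^3 + 8*u^2 + 21*u + 18) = (u + 2)*(u + 4)*(u^2 + 6*u + 9) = (u + 2)*(u + 3)*(u + 4)*(u + 3)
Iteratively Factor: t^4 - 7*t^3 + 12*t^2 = (t)*(t^3 - 7*t^2 + 12*t) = t*(t - 3)*(t^2 - 4*t) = t*(t - 4)*(t - 3)*(t)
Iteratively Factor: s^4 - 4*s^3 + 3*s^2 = (s - 3)*(s^3 - s^2) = s*(s - 3)*(s^2 - s) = s*(s - 3)*(s - 1)*(s)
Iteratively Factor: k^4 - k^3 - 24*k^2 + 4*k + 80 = (k - 2)*(k^3 + k^2 - 22*k - 40) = (k - 5)*(k - 2)*(k^2 + 6*k + 8) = (k - 5)*(k - 2)*(k + 4)*(k + 2)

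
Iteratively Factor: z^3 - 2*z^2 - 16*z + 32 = (z - 4)*(z^2 + 2*z - 8) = (z - 4)*(z - 2)*(z + 4)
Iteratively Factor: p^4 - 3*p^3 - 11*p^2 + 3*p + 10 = (p + 1)*(p^3 - 4*p^2 - 7*p + 10) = (p + 1)*(p + 2)*(p^2 - 6*p + 5) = (p - 1)*(p + 1)*(p + 2)*(p - 5)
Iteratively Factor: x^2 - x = (x - 1)*(x)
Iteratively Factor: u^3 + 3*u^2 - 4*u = (u + 4)*(u^2 - u) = (u - 1)*(u + 4)*(u)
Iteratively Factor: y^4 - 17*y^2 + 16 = (y + 1)*(y^3 - y^2 - 16*y + 16) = (y + 1)*(y + 4)*(y^2 - 5*y + 4) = (y - 1)*(y + 1)*(y + 4)*(y - 4)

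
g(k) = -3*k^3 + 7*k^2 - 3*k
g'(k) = -9*k^2 + 14*k - 3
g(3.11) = -31.87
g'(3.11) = -46.51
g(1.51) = 1.10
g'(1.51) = -2.38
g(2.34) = -7.13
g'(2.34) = -19.52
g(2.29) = -6.19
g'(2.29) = -18.14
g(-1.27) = 21.25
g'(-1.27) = -35.30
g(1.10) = 1.18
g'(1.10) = 1.51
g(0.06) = -0.16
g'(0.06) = -2.19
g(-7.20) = 1504.22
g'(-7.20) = -570.36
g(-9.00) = 2781.00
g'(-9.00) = -858.00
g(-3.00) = 153.00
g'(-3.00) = -126.00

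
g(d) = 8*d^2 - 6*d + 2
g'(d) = 16*d - 6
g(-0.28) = 4.31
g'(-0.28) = -10.48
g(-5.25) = 254.00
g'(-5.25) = -90.00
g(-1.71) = 35.65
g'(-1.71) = -33.36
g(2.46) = 35.65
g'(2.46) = 33.36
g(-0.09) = 2.60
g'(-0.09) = -7.44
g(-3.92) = 148.45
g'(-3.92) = -68.72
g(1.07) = 4.74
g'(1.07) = 11.12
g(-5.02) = 233.72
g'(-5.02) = -86.32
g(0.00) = 2.00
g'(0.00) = -6.00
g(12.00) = 1082.00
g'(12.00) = 186.00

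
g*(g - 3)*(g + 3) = g^3 - 9*g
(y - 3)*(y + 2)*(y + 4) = y^3 + 3*y^2 - 10*y - 24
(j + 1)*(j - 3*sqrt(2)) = j^2 - 3*sqrt(2)*j + j - 3*sqrt(2)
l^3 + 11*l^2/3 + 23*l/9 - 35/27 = (l - 1/3)*(l + 5/3)*(l + 7/3)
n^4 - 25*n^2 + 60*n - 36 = (n - 3)*(n - 2)*(n - 1)*(n + 6)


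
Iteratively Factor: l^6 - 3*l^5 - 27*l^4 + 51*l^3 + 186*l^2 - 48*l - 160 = (l - 5)*(l^5 + 2*l^4 - 17*l^3 - 34*l^2 + 16*l + 32) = (l - 5)*(l + 4)*(l^4 - 2*l^3 - 9*l^2 + 2*l + 8) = (l - 5)*(l + 1)*(l + 4)*(l^3 - 3*l^2 - 6*l + 8) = (l - 5)*(l + 1)*(l + 2)*(l + 4)*(l^2 - 5*l + 4) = (l - 5)*(l - 1)*(l + 1)*(l + 2)*(l + 4)*(l - 4)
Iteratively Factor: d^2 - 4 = (d + 2)*(d - 2)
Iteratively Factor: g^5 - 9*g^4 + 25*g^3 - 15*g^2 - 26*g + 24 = (g - 2)*(g^4 - 7*g^3 + 11*g^2 + 7*g - 12) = (g - 2)*(g - 1)*(g^3 - 6*g^2 + 5*g + 12) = (g - 3)*(g - 2)*(g - 1)*(g^2 - 3*g - 4) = (g - 3)*(g - 2)*(g - 1)*(g + 1)*(g - 4)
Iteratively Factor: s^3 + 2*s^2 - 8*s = (s)*(s^2 + 2*s - 8) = s*(s - 2)*(s + 4)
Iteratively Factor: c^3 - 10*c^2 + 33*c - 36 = (c - 3)*(c^2 - 7*c + 12) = (c - 4)*(c - 3)*(c - 3)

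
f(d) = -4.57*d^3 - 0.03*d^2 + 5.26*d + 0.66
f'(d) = -13.71*d^2 - 0.06*d + 5.26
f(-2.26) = 41.37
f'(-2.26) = -64.63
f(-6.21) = 1061.28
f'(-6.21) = -523.08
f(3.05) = -113.24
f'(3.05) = -122.46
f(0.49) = 2.69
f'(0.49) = 1.94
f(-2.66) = 72.47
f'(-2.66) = -91.59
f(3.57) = -188.88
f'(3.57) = -169.69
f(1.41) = -4.79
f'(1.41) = -22.08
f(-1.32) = 4.18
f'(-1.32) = -18.55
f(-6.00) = 955.14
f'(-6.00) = -487.94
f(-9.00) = 3282.42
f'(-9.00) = -1104.71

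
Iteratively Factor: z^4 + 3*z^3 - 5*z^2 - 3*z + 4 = (z - 1)*(z^3 + 4*z^2 - z - 4) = (z - 1)^2*(z^2 + 5*z + 4) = (z - 1)^2*(z + 1)*(z + 4)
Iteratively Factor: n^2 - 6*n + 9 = (n - 3)*(n - 3)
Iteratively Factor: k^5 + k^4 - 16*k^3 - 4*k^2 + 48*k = (k + 4)*(k^4 - 3*k^3 - 4*k^2 + 12*k) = k*(k + 4)*(k^3 - 3*k^2 - 4*k + 12) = k*(k - 3)*(k + 4)*(k^2 - 4) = k*(k - 3)*(k - 2)*(k + 4)*(k + 2)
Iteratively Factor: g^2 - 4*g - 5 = (g + 1)*(g - 5)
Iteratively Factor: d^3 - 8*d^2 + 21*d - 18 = (d - 3)*(d^2 - 5*d + 6) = (d - 3)*(d - 2)*(d - 3)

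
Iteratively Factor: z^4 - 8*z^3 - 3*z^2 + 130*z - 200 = (z + 4)*(z^3 - 12*z^2 + 45*z - 50) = (z - 5)*(z + 4)*(z^2 - 7*z + 10) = (z - 5)*(z - 2)*(z + 4)*(z - 5)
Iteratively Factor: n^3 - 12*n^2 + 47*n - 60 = (n - 3)*(n^2 - 9*n + 20) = (n - 4)*(n - 3)*(n - 5)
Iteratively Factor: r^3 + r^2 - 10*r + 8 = (r - 2)*(r^2 + 3*r - 4) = (r - 2)*(r - 1)*(r + 4)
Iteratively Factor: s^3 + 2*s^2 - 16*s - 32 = (s + 2)*(s^2 - 16) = (s + 2)*(s + 4)*(s - 4)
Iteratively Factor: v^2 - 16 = (v - 4)*(v + 4)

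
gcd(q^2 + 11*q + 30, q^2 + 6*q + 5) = q + 5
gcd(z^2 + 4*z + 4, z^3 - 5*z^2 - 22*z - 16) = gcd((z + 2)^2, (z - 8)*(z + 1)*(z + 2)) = z + 2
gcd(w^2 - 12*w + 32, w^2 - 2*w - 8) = w - 4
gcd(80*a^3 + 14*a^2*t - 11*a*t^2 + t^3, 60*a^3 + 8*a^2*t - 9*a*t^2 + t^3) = -10*a^2 - 3*a*t + t^2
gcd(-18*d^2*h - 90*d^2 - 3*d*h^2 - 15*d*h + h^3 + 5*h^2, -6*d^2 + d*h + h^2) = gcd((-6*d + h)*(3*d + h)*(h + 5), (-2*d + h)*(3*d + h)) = 3*d + h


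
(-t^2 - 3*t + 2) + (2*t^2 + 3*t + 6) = t^2 + 8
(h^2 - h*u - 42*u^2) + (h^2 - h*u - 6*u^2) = 2*h^2 - 2*h*u - 48*u^2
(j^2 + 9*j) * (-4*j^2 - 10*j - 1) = -4*j^4 - 46*j^3 - 91*j^2 - 9*j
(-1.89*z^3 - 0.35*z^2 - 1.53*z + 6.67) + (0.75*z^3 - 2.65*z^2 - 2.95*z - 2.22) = -1.14*z^3 - 3.0*z^2 - 4.48*z + 4.45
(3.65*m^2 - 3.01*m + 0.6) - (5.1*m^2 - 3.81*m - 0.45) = -1.45*m^2 + 0.8*m + 1.05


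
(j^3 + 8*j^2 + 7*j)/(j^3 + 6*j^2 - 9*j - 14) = j/(j - 2)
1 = 1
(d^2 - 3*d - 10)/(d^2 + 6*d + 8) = (d - 5)/(d + 4)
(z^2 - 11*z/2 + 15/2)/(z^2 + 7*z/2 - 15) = (z - 3)/(z + 6)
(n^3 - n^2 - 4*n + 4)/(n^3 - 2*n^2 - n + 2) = (n + 2)/(n + 1)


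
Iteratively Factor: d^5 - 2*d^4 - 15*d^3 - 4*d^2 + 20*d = (d - 1)*(d^4 - d^3 - 16*d^2 - 20*d) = (d - 1)*(d + 2)*(d^3 - 3*d^2 - 10*d) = d*(d - 1)*(d + 2)*(d^2 - 3*d - 10) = d*(d - 5)*(d - 1)*(d + 2)*(d + 2)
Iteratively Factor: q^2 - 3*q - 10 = (q + 2)*(q - 5)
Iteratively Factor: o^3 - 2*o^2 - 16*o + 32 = (o - 2)*(o^2 - 16) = (o - 2)*(o + 4)*(o - 4)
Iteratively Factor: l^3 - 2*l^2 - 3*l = (l)*(l^2 - 2*l - 3) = l*(l - 3)*(l + 1)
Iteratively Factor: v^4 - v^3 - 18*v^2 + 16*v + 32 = (v + 4)*(v^3 - 5*v^2 + 2*v + 8) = (v + 1)*(v + 4)*(v^2 - 6*v + 8) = (v - 4)*(v + 1)*(v + 4)*(v - 2)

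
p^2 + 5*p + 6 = (p + 2)*(p + 3)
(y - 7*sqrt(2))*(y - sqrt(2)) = y^2 - 8*sqrt(2)*y + 14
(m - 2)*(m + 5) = m^2 + 3*m - 10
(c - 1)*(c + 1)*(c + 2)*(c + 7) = c^4 + 9*c^3 + 13*c^2 - 9*c - 14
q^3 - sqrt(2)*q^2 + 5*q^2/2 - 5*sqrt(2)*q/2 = q*(q + 5/2)*(q - sqrt(2))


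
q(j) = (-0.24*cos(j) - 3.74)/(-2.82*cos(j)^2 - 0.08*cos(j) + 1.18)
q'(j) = (-5.64*sin(j)*cos(j) - 0.08*sin(j))*(-0.24*cos(j) - 3.74)/(-2.82*cos(j)^2 - 0.08*cos(j) + 1.18)^2 + 0.24*sin(j)/(-2.82*cos(j)^2 - 0.08*cos(j) + 1.18) = (0.6768*cos(j)^2 + 21.0936*cos(j) + 0.5824)*sin(j)/(7.9524*cos(j)^4 + 0.4512*cos(j)^3 - 6.6488*cos(j)^2 - 0.1888*cos(j) + 1.3924)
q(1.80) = -3.50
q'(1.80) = -3.67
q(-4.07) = -16.67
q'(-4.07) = -203.20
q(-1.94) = -4.34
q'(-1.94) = 9.14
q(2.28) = -99.17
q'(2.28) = -7477.88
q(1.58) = -3.17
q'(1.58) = 0.28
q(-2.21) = -16.05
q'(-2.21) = 187.87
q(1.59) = -3.16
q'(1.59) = 0.13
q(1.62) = -3.17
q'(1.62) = -0.33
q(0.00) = 2.31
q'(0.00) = 0.00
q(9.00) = 3.24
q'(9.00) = -6.29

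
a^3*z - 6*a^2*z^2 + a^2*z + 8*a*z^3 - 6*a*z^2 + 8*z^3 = (a - 4*z)*(a - 2*z)*(a*z + z)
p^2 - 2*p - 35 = (p - 7)*(p + 5)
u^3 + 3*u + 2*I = (u - 2*I)*(u + I)^2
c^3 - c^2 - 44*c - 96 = (c - 8)*(c + 3)*(c + 4)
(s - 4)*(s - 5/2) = s^2 - 13*s/2 + 10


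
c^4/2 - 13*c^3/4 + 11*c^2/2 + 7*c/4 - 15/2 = (c/2 + 1/2)*(c - 3)*(c - 5/2)*(c - 2)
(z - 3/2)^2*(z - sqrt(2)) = z^3 - 3*z^2 - sqrt(2)*z^2 + 9*z/4 + 3*sqrt(2)*z - 9*sqrt(2)/4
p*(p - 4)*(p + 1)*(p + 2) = p^4 - p^3 - 10*p^2 - 8*p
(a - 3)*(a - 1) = a^2 - 4*a + 3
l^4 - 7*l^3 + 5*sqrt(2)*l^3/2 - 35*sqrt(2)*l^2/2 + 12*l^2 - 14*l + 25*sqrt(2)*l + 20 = (l - 5)*(l - 2)*(l + sqrt(2)/2)*(l + 2*sqrt(2))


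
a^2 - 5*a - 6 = (a - 6)*(a + 1)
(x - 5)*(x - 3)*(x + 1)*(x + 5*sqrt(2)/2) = x^4 - 7*x^3 + 5*sqrt(2)*x^3/2 - 35*sqrt(2)*x^2/2 + 7*x^2 + 15*x + 35*sqrt(2)*x/2 + 75*sqrt(2)/2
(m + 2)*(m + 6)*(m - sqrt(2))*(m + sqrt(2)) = m^4 + 8*m^3 + 10*m^2 - 16*m - 24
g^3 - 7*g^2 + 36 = (g - 6)*(g - 3)*(g + 2)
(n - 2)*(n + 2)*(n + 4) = n^3 + 4*n^2 - 4*n - 16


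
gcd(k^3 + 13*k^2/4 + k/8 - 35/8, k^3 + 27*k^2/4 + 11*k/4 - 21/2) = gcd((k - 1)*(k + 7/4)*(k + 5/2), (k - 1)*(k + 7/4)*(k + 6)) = k^2 + 3*k/4 - 7/4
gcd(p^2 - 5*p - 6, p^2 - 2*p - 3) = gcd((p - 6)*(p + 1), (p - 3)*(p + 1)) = p + 1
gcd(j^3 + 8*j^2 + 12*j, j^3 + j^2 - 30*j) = j^2 + 6*j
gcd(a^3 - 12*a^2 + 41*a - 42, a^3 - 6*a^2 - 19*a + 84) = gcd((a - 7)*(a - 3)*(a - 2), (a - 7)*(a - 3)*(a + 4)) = a^2 - 10*a + 21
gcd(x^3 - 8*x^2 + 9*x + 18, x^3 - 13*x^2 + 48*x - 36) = x - 6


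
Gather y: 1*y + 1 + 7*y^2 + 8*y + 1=7*y^2 + 9*y + 2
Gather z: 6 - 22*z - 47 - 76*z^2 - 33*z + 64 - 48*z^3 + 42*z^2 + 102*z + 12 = -48*z^3 - 34*z^2 + 47*z + 35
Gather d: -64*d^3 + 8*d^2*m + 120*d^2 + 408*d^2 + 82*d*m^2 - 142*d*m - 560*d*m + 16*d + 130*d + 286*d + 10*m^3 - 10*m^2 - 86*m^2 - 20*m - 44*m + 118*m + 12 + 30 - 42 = -64*d^3 + d^2*(8*m + 528) + d*(82*m^2 - 702*m + 432) + 10*m^3 - 96*m^2 + 54*m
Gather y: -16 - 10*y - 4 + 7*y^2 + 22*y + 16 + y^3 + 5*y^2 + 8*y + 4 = y^3 + 12*y^2 + 20*y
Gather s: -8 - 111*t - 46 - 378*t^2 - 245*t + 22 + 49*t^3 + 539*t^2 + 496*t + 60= 49*t^3 + 161*t^2 + 140*t + 28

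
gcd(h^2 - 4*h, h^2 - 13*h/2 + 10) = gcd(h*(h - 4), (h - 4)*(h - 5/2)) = h - 4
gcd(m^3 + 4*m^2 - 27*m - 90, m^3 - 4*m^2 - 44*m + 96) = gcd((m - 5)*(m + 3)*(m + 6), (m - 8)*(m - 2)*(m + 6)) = m + 6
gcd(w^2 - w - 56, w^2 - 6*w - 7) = 1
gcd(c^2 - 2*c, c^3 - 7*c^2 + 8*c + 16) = 1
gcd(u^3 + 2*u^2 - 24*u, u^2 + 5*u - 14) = 1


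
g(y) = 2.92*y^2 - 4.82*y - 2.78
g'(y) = 5.84*y - 4.82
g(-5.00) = 94.32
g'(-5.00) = -34.02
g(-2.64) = 30.30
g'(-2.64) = -20.24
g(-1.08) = 5.83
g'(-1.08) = -11.13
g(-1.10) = 6.06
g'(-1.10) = -11.24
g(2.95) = 8.41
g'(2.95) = 12.41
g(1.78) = -2.11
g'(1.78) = 5.58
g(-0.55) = 0.75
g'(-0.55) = -8.03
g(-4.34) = 73.14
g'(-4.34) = -30.17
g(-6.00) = 131.26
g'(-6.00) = -39.86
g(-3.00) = 37.96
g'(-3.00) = -22.34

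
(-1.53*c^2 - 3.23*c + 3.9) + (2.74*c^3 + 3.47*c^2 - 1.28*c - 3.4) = 2.74*c^3 + 1.94*c^2 - 4.51*c + 0.5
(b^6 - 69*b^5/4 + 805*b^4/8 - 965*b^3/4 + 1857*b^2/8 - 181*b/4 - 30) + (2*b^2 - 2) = b^6 - 69*b^5/4 + 805*b^4/8 - 965*b^3/4 + 1873*b^2/8 - 181*b/4 - 32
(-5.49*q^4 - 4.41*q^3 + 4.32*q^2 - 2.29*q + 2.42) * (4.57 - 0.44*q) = 2.4156*q^5 - 23.1489*q^4 - 22.0545*q^3 + 20.75*q^2 - 11.5301*q + 11.0594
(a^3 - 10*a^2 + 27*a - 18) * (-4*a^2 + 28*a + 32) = -4*a^5 + 68*a^4 - 356*a^3 + 508*a^2 + 360*a - 576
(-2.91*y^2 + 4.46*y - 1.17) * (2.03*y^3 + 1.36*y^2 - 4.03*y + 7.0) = -5.9073*y^5 + 5.0962*y^4 + 15.4178*y^3 - 39.935*y^2 + 35.9351*y - 8.19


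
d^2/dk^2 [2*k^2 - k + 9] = 4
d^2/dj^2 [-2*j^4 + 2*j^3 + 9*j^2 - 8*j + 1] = -24*j^2 + 12*j + 18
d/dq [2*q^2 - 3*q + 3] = 4*q - 3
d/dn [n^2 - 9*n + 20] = 2*n - 9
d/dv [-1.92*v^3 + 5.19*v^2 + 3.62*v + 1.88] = -5.76*v^2 + 10.38*v + 3.62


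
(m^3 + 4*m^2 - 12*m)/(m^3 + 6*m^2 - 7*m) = (m^2 + 4*m - 12)/(m^2 + 6*m - 7)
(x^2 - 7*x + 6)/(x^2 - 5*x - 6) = (x - 1)/(x + 1)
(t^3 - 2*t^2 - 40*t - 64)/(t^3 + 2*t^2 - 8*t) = (t^2 - 6*t - 16)/(t*(t - 2))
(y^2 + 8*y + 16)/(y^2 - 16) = (y + 4)/(y - 4)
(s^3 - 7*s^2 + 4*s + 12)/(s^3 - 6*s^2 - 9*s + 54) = (s^2 - s - 2)/(s^2 - 9)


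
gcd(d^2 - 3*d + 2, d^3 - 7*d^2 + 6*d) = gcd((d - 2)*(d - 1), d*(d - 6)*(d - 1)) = d - 1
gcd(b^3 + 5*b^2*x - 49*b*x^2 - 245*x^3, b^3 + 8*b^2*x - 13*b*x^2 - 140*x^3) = b^2 + 12*b*x + 35*x^2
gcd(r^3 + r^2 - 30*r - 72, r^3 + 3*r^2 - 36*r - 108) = r^2 - 3*r - 18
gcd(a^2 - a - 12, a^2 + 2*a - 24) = a - 4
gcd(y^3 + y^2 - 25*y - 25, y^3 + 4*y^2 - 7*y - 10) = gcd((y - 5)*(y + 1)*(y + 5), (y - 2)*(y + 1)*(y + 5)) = y^2 + 6*y + 5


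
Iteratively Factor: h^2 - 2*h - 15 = (h - 5)*(h + 3)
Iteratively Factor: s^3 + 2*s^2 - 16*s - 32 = (s - 4)*(s^2 + 6*s + 8) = (s - 4)*(s + 4)*(s + 2)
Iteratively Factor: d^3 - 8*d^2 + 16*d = (d - 4)*(d^2 - 4*d) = (d - 4)^2*(d)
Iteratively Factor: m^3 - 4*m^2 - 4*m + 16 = (m + 2)*(m^2 - 6*m + 8) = (m - 2)*(m + 2)*(m - 4)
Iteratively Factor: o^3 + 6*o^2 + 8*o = (o)*(o^2 + 6*o + 8) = o*(o + 4)*(o + 2)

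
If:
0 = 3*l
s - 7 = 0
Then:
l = 0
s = 7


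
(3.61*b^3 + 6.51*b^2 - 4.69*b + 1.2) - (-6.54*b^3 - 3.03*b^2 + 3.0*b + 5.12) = 10.15*b^3 + 9.54*b^2 - 7.69*b - 3.92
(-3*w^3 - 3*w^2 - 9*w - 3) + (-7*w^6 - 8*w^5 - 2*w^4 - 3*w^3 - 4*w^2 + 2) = -7*w^6 - 8*w^5 - 2*w^4 - 6*w^3 - 7*w^2 - 9*w - 1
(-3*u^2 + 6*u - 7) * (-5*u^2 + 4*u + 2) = 15*u^4 - 42*u^3 + 53*u^2 - 16*u - 14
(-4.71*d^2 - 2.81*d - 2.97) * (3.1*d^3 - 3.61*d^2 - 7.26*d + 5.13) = -14.601*d^5 + 8.2921*d^4 + 35.1317*d^3 + 6.96*d^2 + 7.1469*d - 15.2361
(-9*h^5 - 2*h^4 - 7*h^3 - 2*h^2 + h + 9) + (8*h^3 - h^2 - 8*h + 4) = -9*h^5 - 2*h^4 + h^3 - 3*h^2 - 7*h + 13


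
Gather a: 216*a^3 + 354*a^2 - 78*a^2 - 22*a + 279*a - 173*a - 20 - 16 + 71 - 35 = 216*a^3 + 276*a^2 + 84*a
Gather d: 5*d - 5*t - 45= 5*d - 5*t - 45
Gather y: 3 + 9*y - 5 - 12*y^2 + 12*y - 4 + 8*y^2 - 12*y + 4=-4*y^2 + 9*y - 2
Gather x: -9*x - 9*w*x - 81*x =x*(-9*w - 90)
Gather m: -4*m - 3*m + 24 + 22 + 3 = 49 - 7*m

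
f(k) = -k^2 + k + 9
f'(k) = 1 - 2*k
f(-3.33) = -5.42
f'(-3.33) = 7.66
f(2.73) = 4.28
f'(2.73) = -4.46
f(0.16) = 9.13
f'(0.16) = 0.68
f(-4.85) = -19.37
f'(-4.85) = 10.70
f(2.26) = 6.15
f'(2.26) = -3.52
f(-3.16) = -4.15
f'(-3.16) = 7.32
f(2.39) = 5.68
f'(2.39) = -3.78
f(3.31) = 1.35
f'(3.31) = -5.62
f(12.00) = -123.00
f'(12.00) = -23.00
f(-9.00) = -81.00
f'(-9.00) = 19.00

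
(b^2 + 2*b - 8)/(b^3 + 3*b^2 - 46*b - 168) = (b - 2)/(b^2 - b - 42)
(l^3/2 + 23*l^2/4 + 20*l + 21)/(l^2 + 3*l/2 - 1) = (2*l^2 + 19*l + 42)/(2*(2*l - 1))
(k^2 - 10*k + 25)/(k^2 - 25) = (k - 5)/(k + 5)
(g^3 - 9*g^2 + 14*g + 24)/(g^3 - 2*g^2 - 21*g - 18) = (g - 4)/(g + 3)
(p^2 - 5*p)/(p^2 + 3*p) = (p - 5)/(p + 3)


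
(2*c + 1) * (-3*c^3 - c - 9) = -6*c^4 - 3*c^3 - 2*c^2 - 19*c - 9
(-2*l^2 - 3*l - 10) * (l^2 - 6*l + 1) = -2*l^4 + 9*l^3 + 6*l^2 + 57*l - 10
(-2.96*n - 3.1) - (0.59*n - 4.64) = 1.54 - 3.55*n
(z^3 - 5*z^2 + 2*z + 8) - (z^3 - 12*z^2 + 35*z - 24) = 7*z^2 - 33*z + 32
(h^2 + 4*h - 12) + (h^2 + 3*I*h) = 2*h^2 + 4*h + 3*I*h - 12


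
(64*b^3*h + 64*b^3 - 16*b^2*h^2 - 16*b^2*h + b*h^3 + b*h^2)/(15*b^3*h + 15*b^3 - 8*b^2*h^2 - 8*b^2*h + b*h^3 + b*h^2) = (64*b^2 - 16*b*h + h^2)/(15*b^2 - 8*b*h + h^2)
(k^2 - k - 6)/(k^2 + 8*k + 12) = (k - 3)/(k + 6)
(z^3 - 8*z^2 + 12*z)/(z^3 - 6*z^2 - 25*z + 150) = z*(z - 2)/(z^2 - 25)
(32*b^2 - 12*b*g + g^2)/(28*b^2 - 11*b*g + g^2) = (8*b - g)/(7*b - g)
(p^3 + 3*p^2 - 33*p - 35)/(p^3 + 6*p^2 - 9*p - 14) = (p - 5)/(p - 2)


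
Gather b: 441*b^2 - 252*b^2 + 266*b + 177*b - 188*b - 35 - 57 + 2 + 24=189*b^2 + 255*b - 66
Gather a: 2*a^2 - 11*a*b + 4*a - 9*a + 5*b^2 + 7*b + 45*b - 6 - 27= 2*a^2 + a*(-11*b - 5) + 5*b^2 + 52*b - 33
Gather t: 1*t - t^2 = -t^2 + t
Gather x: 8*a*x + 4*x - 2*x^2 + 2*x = -2*x^2 + x*(8*a + 6)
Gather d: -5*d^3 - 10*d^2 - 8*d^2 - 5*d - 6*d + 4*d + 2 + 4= -5*d^3 - 18*d^2 - 7*d + 6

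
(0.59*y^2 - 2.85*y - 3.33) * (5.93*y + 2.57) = 3.4987*y^3 - 15.3842*y^2 - 27.0714*y - 8.5581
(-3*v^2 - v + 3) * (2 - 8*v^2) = 24*v^4 + 8*v^3 - 30*v^2 - 2*v + 6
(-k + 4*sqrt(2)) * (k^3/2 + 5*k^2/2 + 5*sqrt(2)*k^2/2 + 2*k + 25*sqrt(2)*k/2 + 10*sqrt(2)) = -k^4/2 - 5*k^3/2 - sqrt(2)*k^3/2 - 5*sqrt(2)*k^2/2 + 18*k^2 - 2*sqrt(2)*k + 100*k + 80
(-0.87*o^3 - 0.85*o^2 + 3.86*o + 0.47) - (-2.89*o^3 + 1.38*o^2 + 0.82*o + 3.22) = 2.02*o^3 - 2.23*o^2 + 3.04*o - 2.75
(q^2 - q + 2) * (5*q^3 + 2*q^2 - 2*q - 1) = 5*q^5 - 3*q^4 + 6*q^3 + 5*q^2 - 3*q - 2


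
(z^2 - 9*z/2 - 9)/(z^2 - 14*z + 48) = (z + 3/2)/(z - 8)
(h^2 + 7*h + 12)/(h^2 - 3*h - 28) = (h + 3)/(h - 7)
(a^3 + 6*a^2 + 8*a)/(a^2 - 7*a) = (a^2 + 6*a + 8)/(a - 7)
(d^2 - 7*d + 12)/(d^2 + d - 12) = (d - 4)/(d + 4)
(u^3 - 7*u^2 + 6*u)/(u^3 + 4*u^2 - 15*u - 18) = u*(u^2 - 7*u + 6)/(u^3 + 4*u^2 - 15*u - 18)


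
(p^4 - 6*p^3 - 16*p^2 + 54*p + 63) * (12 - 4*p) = -4*p^5 + 36*p^4 - 8*p^3 - 408*p^2 + 396*p + 756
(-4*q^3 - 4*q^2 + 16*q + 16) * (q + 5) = -4*q^4 - 24*q^3 - 4*q^2 + 96*q + 80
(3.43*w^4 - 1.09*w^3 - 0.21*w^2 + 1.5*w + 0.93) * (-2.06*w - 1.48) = -7.0658*w^5 - 2.831*w^4 + 2.0458*w^3 - 2.7792*w^2 - 4.1358*w - 1.3764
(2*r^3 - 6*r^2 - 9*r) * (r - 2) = 2*r^4 - 10*r^3 + 3*r^2 + 18*r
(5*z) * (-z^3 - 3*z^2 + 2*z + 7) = -5*z^4 - 15*z^3 + 10*z^2 + 35*z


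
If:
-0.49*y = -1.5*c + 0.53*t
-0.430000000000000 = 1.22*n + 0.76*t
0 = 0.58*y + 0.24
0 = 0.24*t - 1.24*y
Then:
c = -0.89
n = 0.98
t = -2.14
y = -0.41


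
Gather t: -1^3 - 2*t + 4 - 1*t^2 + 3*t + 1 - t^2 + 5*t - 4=-2*t^2 + 6*t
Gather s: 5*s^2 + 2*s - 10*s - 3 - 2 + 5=5*s^2 - 8*s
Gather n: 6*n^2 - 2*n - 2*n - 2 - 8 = 6*n^2 - 4*n - 10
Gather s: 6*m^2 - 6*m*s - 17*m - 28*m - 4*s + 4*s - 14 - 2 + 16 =6*m^2 - 6*m*s - 45*m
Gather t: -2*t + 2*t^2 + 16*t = 2*t^2 + 14*t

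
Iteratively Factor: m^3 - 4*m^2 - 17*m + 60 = (m - 5)*(m^2 + m - 12) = (m - 5)*(m - 3)*(m + 4)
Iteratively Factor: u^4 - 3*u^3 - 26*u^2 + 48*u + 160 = (u + 4)*(u^3 - 7*u^2 + 2*u + 40) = (u - 5)*(u + 4)*(u^2 - 2*u - 8) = (u - 5)*(u + 2)*(u + 4)*(u - 4)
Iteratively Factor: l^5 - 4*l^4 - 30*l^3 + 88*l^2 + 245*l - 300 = (l - 5)*(l^4 + l^3 - 25*l^2 - 37*l + 60) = (l - 5)^2*(l^3 + 6*l^2 + 5*l - 12) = (l - 5)^2*(l - 1)*(l^2 + 7*l + 12) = (l - 5)^2*(l - 1)*(l + 4)*(l + 3)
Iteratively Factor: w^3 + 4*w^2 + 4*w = (w + 2)*(w^2 + 2*w) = (w + 2)^2*(w)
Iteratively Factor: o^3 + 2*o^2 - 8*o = (o - 2)*(o^2 + 4*o) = (o - 2)*(o + 4)*(o)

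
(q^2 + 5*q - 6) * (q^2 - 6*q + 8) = q^4 - q^3 - 28*q^2 + 76*q - 48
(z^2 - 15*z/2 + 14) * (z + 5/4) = z^3 - 25*z^2/4 + 37*z/8 + 35/2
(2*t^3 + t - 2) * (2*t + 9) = 4*t^4 + 18*t^3 + 2*t^2 + 5*t - 18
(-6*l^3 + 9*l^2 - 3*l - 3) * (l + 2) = -6*l^4 - 3*l^3 + 15*l^2 - 9*l - 6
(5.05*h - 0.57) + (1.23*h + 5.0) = 6.28*h + 4.43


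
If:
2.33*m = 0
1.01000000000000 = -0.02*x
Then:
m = 0.00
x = -50.50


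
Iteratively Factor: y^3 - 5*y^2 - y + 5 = (y - 1)*(y^2 - 4*y - 5) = (y - 5)*(y - 1)*(y + 1)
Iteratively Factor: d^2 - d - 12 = (d + 3)*(d - 4)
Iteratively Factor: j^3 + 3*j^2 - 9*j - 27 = (j - 3)*(j^2 + 6*j + 9) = (j - 3)*(j + 3)*(j + 3)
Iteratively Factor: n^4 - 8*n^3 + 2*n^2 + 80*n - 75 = (n - 1)*(n^3 - 7*n^2 - 5*n + 75) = (n - 5)*(n - 1)*(n^2 - 2*n - 15) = (n - 5)*(n - 1)*(n + 3)*(n - 5)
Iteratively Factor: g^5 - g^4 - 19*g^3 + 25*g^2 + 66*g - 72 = (g - 3)*(g^4 + 2*g^3 - 13*g^2 - 14*g + 24) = (g - 3)*(g - 1)*(g^3 + 3*g^2 - 10*g - 24) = (g - 3)*(g - 1)*(g + 2)*(g^2 + g - 12) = (g - 3)^2*(g - 1)*(g + 2)*(g + 4)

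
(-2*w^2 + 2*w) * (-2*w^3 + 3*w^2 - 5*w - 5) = 4*w^5 - 10*w^4 + 16*w^3 - 10*w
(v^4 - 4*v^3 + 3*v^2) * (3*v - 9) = 3*v^5 - 21*v^4 + 45*v^3 - 27*v^2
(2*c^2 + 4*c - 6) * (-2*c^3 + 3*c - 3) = -4*c^5 - 8*c^4 + 18*c^3 + 6*c^2 - 30*c + 18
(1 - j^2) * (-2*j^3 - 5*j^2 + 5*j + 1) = 2*j^5 + 5*j^4 - 7*j^3 - 6*j^2 + 5*j + 1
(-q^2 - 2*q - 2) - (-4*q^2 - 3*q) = 3*q^2 + q - 2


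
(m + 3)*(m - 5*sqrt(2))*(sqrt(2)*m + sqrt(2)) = sqrt(2)*m^3 - 10*m^2 + 4*sqrt(2)*m^2 - 40*m + 3*sqrt(2)*m - 30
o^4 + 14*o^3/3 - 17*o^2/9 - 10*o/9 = o*(o - 2/3)*(o + 1/3)*(o + 5)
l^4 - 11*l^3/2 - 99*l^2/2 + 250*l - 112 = (l - 8)*(l - 4)*(l - 1/2)*(l + 7)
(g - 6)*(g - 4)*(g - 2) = g^3 - 12*g^2 + 44*g - 48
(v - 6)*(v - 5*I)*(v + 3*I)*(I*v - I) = I*v^4 + 2*v^3 - 7*I*v^3 - 14*v^2 + 21*I*v^2 + 12*v - 105*I*v + 90*I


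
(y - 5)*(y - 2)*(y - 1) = y^3 - 8*y^2 + 17*y - 10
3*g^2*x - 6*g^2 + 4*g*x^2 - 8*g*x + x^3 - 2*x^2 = (g + x)*(3*g + x)*(x - 2)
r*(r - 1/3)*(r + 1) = r^3 + 2*r^2/3 - r/3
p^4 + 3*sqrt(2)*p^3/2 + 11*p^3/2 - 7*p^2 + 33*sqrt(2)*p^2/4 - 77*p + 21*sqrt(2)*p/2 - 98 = (p + 2)*(p + 7/2)*(p - 2*sqrt(2))*(p + 7*sqrt(2)/2)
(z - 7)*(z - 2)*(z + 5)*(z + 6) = z^4 + 2*z^3 - 55*z^2 - 116*z + 420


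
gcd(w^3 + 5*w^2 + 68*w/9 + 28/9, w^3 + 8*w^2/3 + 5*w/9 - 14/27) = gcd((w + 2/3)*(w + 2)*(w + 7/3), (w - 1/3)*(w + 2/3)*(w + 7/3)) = w^2 + 3*w + 14/9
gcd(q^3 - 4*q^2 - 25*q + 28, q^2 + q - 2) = q - 1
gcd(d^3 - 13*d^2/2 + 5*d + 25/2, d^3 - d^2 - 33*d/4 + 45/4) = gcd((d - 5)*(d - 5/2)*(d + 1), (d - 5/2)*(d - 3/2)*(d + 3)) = d - 5/2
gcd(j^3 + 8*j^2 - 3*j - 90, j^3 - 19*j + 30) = j^2 + 2*j - 15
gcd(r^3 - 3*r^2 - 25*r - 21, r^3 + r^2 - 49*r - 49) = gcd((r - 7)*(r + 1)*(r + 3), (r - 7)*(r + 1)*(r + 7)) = r^2 - 6*r - 7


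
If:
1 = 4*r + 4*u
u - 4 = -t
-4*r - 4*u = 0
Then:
No Solution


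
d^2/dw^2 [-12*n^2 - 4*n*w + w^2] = 2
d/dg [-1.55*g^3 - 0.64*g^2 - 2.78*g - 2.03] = -4.65*g^2 - 1.28*g - 2.78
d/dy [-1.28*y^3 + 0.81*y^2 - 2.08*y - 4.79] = -3.84*y^2 + 1.62*y - 2.08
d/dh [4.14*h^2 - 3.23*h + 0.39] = 8.28*h - 3.23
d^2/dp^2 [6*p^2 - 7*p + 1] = 12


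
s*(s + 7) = s^2 + 7*s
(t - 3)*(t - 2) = t^2 - 5*t + 6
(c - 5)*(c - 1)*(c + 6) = c^3 - 31*c + 30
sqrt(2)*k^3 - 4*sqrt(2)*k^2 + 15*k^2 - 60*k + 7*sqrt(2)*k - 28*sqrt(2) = (k - 4)*(k + 7*sqrt(2))*(sqrt(2)*k + 1)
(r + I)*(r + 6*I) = r^2 + 7*I*r - 6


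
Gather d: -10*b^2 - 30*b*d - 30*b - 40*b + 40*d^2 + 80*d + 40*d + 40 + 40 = -10*b^2 - 70*b + 40*d^2 + d*(120 - 30*b) + 80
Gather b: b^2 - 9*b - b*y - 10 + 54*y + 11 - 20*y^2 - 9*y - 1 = b^2 + b*(-y - 9) - 20*y^2 + 45*y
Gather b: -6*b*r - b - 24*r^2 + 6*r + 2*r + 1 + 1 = b*(-6*r - 1) - 24*r^2 + 8*r + 2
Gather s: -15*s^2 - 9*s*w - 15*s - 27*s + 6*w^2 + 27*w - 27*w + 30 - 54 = -15*s^2 + s*(-9*w - 42) + 6*w^2 - 24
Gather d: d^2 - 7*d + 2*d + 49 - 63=d^2 - 5*d - 14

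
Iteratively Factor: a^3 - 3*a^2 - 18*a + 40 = (a - 5)*(a^2 + 2*a - 8) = (a - 5)*(a + 4)*(a - 2)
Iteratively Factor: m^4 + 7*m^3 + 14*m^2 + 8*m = (m + 4)*(m^3 + 3*m^2 + 2*m) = (m + 1)*(m + 4)*(m^2 + 2*m) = m*(m + 1)*(m + 4)*(m + 2)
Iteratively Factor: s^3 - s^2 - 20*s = (s)*(s^2 - s - 20) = s*(s - 5)*(s + 4)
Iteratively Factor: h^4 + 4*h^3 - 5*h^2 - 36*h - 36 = (h - 3)*(h^3 + 7*h^2 + 16*h + 12) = (h - 3)*(h + 2)*(h^2 + 5*h + 6) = (h - 3)*(h + 2)^2*(h + 3)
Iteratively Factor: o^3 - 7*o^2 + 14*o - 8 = (o - 1)*(o^2 - 6*o + 8) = (o - 2)*(o - 1)*(o - 4)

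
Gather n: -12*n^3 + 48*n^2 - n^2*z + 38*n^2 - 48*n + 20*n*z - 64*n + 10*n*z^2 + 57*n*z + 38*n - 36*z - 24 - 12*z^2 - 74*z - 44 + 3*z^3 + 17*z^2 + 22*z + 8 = -12*n^3 + n^2*(86 - z) + n*(10*z^2 + 77*z - 74) + 3*z^3 + 5*z^2 - 88*z - 60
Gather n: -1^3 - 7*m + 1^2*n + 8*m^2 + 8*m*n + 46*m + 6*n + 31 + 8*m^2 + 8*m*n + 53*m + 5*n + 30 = 16*m^2 + 92*m + n*(16*m + 12) + 60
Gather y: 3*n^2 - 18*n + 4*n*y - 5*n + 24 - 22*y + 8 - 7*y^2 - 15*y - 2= 3*n^2 - 23*n - 7*y^2 + y*(4*n - 37) + 30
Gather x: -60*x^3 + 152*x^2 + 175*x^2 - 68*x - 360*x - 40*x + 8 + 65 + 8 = -60*x^3 + 327*x^2 - 468*x + 81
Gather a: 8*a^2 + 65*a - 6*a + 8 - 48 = 8*a^2 + 59*a - 40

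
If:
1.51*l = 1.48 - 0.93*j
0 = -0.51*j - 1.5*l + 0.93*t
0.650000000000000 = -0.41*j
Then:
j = -1.59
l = 1.96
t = 2.29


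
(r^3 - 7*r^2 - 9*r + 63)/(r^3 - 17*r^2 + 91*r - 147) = (r + 3)/(r - 7)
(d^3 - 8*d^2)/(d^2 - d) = d*(d - 8)/(d - 1)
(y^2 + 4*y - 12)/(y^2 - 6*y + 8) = (y + 6)/(y - 4)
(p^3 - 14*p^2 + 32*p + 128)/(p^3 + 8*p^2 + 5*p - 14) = (p^2 - 16*p + 64)/(p^2 + 6*p - 7)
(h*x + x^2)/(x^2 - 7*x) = (h + x)/(x - 7)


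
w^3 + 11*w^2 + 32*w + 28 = (w + 2)^2*(w + 7)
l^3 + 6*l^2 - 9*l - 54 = (l - 3)*(l + 3)*(l + 6)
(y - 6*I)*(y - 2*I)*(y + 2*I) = y^3 - 6*I*y^2 + 4*y - 24*I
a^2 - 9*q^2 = (a - 3*q)*(a + 3*q)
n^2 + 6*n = n*(n + 6)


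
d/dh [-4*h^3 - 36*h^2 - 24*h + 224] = -12*h^2 - 72*h - 24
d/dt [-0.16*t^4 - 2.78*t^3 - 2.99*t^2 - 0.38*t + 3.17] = -0.64*t^3 - 8.34*t^2 - 5.98*t - 0.38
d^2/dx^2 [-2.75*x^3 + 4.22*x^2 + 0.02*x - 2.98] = 8.44 - 16.5*x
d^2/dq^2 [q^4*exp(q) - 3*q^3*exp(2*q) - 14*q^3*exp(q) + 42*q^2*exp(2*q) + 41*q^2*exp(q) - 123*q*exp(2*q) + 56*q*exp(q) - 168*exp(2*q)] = (q^4 - 12*q^3*exp(q) - 6*q^3 + 132*q^2*exp(q) - 31*q^2 - 174*q*exp(q) + 136*q - 1080*exp(q) + 194)*exp(q)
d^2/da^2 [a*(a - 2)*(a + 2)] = 6*a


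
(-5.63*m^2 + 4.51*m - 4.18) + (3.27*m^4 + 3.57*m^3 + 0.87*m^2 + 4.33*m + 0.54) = 3.27*m^4 + 3.57*m^3 - 4.76*m^2 + 8.84*m - 3.64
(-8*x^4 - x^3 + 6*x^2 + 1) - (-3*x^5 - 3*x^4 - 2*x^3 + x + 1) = 3*x^5 - 5*x^4 + x^3 + 6*x^2 - x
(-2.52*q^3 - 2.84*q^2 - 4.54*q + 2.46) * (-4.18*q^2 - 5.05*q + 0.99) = 10.5336*q^5 + 24.5972*q^4 + 30.8244*q^3 + 9.8326*q^2 - 16.9176*q + 2.4354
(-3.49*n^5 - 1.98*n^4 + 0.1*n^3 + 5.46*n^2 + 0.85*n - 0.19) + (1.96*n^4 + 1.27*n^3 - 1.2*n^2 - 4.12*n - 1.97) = -3.49*n^5 - 0.02*n^4 + 1.37*n^3 + 4.26*n^2 - 3.27*n - 2.16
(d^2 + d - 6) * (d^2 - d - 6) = d^4 - 13*d^2 + 36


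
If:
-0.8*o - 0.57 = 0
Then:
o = -0.71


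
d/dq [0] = 0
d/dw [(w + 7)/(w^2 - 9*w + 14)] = (w^2 - 9*w - (w + 7)*(2*w - 9) + 14)/(w^2 - 9*w + 14)^2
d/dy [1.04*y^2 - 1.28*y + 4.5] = 2.08*y - 1.28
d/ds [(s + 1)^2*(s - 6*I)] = (s + 1)*(3*s + 1 - 12*I)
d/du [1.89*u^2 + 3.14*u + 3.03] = 3.78*u + 3.14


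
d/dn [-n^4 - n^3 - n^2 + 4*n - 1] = -4*n^3 - 3*n^2 - 2*n + 4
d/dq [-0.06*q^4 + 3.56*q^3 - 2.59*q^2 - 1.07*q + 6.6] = -0.24*q^3 + 10.68*q^2 - 5.18*q - 1.07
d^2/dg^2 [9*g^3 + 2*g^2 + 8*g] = 54*g + 4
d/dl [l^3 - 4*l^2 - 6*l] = 3*l^2 - 8*l - 6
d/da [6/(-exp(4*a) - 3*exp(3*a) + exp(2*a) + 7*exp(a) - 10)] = (24*exp(3*a) + 54*exp(2*a) - 12*exp(a) - 42)*exp(a)/(exp(4*a) + 3*exp(3*a) - exp(2*a) - 7*exp(a) + 10)^2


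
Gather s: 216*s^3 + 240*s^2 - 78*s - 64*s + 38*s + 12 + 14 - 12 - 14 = 216*s^3 + 240*s^2 - 104*s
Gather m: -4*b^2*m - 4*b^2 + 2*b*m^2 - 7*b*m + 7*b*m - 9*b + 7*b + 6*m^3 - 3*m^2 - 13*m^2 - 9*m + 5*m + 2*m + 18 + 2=-4*b^2 - 2*b + 6*m^3 + m^2*(2*b - 16) + m*(-4*b^2 - 2) + 20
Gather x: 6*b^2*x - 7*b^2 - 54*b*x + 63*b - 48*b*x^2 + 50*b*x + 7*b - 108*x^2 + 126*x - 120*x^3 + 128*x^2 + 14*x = -7*b^2 + 70*b - 120*x^3 + x^2*(20 - 48*b) + x*(6*b^2 - 4*b + 140)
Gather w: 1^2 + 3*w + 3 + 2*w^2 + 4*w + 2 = 2*w^2 + 7*w + 6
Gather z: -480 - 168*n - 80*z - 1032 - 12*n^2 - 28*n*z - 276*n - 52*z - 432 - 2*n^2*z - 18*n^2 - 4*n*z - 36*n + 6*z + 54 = -30*n^2 - 480*n + z*(-2*n^2 - 32*n - 126) - 1890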